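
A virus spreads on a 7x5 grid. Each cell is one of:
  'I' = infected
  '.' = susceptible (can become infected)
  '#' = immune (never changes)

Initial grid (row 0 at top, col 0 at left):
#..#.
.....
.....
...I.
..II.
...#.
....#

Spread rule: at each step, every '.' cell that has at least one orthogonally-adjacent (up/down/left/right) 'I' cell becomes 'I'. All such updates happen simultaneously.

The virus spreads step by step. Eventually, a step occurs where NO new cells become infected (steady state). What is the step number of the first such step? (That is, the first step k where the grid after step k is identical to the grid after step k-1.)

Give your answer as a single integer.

Answer: 6

Derivation:
Step 0 (initial): 3 infected
Step 1: +6 new -> 9 infected
Step 2: +8 new -> 17 infected
Step 3: +7 new -> 24 infected
Step 4: +5 new -> 29 infected
Step 5: +2 new -> 31 infected
Step 6: +0 new -> 31 infected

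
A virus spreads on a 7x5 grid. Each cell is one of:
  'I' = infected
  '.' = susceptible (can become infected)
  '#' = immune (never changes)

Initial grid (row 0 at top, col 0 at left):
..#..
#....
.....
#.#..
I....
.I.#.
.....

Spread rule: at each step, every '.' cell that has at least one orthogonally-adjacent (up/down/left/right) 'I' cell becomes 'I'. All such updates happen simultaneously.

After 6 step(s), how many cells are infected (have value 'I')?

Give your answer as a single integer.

Answer: 27

Derivation:
Step 0 (initial): 2 infected
Step 1: +4 new -> 6 infected
Step 2: +4 new -> 10 infected
Step 3: +3 new -> 13 infected
Step 4: +6 new -> 19 infected
Step 5: +5 new -> 24 infected
Step 6: +3 new -> 27 infected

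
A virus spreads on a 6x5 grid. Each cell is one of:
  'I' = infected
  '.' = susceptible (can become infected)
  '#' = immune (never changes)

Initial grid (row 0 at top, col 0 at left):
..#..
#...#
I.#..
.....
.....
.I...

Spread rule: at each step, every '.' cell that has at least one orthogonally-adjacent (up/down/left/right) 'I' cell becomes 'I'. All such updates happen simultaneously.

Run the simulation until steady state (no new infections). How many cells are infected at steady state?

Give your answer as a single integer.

Step 0 (initial): 2 infected
Step 1: +5 new -> 7 infected
Step 2: +5 new -> 12 infected
Step 3: +5 new -> 17 infected
Step 4: +4 new -> 21 infected
Step 5: +3 new -> 24 infected
Step 6: +2 new -> 26 infected
Step 7: +0 new -> 26 infected

Answer: 26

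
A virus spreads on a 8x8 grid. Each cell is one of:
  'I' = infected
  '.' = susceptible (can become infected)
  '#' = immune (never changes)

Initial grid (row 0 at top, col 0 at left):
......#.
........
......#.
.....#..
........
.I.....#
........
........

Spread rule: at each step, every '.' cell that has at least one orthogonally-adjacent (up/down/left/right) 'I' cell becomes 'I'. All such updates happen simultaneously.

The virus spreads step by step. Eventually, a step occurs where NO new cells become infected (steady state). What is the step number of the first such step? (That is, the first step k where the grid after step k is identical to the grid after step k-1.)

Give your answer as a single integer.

Answer: 12

Derivation:
Step 0 (initial): 1 infected
Step 1: +4 new -> 5 infected
Step 2: +7 new -> 12 infected
Step 3: +8 new -> 20 infected
Step 4: +8 new -> 28 infected
Step 5: +9 new -> 37 infected
Step 6: +7 new -> 44 infected
Step 7: +7 new -> 51 infected
Step 8: +4 new -> 55 infected
Step 9: +3 new -> 58 infected
Step 10: +1 new -> 59 infected
Step 11: +1 new -> 60 infected
Step 12: +0 new -> 60 infected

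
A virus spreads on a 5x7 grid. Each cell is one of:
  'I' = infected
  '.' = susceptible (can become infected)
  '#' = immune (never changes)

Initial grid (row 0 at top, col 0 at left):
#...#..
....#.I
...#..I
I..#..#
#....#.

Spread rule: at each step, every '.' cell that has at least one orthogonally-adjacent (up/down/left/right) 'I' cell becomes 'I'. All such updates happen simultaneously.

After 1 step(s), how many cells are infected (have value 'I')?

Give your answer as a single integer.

Answer: 8

Derivation:
Step 0 (initial): 3 infected
Step 1: +5 new -> 8 infected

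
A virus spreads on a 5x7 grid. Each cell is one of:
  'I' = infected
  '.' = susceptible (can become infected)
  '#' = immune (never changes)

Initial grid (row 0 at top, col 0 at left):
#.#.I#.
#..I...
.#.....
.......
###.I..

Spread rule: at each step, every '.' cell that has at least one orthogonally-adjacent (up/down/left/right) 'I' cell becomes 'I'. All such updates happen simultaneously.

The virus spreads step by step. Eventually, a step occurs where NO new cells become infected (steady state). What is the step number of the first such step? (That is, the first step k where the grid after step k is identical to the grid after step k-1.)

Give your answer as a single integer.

Step 0 (initial): 3 infected
Step 1: +7 new -> 10 infected
Step 2: +7 new -> 17 infected
Step 3: +5 new -> 22 infected
Step 4: +3 new -> 25 infected
Step 5: +1 new -> 26 infected
Step 6: +1 new -> 27 infected
Step 7: +0 new -> 27 infected

Answer: 7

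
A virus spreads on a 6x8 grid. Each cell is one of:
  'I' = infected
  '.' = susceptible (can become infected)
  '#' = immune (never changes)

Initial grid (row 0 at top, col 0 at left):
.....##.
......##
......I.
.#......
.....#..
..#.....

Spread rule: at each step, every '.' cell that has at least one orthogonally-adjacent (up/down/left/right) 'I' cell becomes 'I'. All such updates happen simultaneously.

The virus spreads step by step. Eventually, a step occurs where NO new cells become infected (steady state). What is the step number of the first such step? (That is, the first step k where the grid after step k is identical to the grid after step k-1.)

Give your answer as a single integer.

Step 0 (initial): 1 infected
Step 1: +3 new -> 4 infected
Step 2: +5 new -> 9 infected
Step 3: +5 new -> 14 infected
Step 4: +7 new -> 21 infected
Step 5: +6 new -> 27 infected
Step 6: +5 new -> 32 infected
Step 7: +4 new -> 36 infected
Step 8: +3 new -> 39 infected
Step 9: +1 new -> 40 infected
Step 10: +0 new -> 40 infected

Answer: 10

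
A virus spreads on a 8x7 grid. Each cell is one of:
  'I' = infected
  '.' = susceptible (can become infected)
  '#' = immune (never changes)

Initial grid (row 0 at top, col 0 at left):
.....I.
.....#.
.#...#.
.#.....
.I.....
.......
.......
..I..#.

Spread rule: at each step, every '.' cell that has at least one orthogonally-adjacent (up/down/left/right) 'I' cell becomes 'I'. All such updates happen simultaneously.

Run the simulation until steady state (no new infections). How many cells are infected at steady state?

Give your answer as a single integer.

Answer: 51

Derivation:
Step 0 (initial): 3 infected
Step 1: +8 new -> 11 infected
Step 2: +12 new -> 23 infected
Step 3: +11 new -> 34 infected
Step 4: +9 new -> 43 infected
Step 5: +6 new -> 49 infected
Step 6: +2 new -> 51 infected
Step 7: +0 new -> 51 infected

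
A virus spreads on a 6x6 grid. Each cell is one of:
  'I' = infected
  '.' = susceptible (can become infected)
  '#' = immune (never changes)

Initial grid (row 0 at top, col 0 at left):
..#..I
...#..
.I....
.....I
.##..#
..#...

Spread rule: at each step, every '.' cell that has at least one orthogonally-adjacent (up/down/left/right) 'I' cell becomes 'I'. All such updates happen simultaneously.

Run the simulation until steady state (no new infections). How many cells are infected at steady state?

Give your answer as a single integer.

Answer: 30

Derivation:
Step 0 (initial): 3 infected
Step 1: +8 new -> 11 infected
Step 2: +11 new -> 22 infected
Step 3: +4 new -> 26 infected
Step 4: +3 new -> 29 infected
Step 5: +1 new -> 30 infected
Step 6: +0 new -> 30 infected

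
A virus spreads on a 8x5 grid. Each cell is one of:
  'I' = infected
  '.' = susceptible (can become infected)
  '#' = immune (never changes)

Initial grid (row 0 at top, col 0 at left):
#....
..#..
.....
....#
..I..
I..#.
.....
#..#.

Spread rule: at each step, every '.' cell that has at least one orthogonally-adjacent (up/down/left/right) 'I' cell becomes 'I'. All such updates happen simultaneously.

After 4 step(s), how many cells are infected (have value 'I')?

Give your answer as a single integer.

Answer: 28

Derivation:
Step 0 (initial): 2 infected
Step 1: +7 new -> 9 infected
Step 2: +7 new -> 16 infected
Step 3: +7 new -> 23 infected
Step 4: +5 new -> 28 infected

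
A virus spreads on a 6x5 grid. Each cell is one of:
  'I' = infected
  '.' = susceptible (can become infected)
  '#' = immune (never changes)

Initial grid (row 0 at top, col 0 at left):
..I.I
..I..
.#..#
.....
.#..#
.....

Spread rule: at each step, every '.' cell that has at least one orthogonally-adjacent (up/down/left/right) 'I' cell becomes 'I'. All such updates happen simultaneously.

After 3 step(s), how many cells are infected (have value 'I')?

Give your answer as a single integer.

Step 0 (initial): 3 infected
Step 1: +6 new -> 9 infected
Step 2: +4 new -> 13 infected
Step 3: +4 new -> 17 infected

Answer: 17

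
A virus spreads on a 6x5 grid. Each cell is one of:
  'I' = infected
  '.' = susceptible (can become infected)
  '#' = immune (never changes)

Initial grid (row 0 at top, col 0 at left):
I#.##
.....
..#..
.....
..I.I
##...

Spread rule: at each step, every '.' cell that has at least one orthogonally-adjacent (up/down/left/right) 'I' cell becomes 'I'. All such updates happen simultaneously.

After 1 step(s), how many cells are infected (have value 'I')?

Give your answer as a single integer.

Answer: 10

Derivation:
Step 0 (initial): 3 infected
Step 1: +7 new -> 10 infected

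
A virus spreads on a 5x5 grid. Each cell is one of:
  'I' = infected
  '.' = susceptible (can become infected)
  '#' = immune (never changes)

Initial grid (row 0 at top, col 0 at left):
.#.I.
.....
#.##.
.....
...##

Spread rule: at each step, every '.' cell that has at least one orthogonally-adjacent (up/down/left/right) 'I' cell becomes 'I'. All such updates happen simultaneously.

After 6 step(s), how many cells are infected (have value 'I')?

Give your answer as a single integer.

Answer: 17

Derivation:
Step 0 (initial): 1 infected
Step 1: +3 new -> 4 infected
Step 2: +2 new -> 6 infected
Step 3: +2 new -> 8 infected
Step 4: +3 new -> 11 infected
Step 5: +3 new -> 14 infected
Step 6: +3 new -> 17 infected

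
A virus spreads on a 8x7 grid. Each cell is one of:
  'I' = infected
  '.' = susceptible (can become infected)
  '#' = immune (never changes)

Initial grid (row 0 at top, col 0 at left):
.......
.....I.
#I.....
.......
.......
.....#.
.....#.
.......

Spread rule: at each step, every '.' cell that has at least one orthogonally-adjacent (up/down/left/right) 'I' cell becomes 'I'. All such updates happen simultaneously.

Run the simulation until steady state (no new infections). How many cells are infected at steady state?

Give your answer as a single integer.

Step 0 (initial): 2 infected
Step 1: +7 new -> 9 infected
Step 2: +13 new -> 22 infected
Step 3: +10 new -> 32 infected
Step 4: +6 new -> 38 infected
Step 5: +6 new -> 44 infected
Step 6: +5 new -> 49 infected
Step 7: +3 new -> 52 infected
Step 8: +1 new -> 53 infected
Step 9: +0 new -> 53 infected

Answer: 53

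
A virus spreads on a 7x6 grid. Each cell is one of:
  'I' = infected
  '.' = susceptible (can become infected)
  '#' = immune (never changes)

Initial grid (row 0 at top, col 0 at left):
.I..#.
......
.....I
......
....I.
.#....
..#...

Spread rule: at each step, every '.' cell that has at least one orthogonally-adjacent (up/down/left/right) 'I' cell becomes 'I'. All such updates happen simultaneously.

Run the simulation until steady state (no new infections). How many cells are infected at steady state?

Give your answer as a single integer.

Step 0 (initial): 3 infected
Step 1: +10 new -> 13 infected
Step 2: +12 new -> 25 infected
Step 3: +9 new -> 34 infected
Step 4: +2 new -> 36 infected
Step 5: +1 new -> 37 infected
Step 6: +1 new -> 38 infected
Step 7: +1 new -> 39 infected
Step 8: +0 new -> 39 infected

Answer: 39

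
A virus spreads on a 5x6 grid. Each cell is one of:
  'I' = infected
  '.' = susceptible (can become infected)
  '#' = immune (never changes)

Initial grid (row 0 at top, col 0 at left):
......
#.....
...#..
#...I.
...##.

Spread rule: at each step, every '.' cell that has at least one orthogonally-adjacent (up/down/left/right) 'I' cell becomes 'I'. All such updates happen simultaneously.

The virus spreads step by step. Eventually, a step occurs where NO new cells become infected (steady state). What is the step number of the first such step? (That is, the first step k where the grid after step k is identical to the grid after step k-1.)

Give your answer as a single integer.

Answer: 8

Derivation:
Step 0 (initial): 1 infected
Step 1: +3 new -> 4 infected
Step 2: +4 new -> 8 infected
Step 3: +6 new -> 14 infected
Step 4: +5 new -> 19 infected
Step 5: +4 new -> 23 infected
Step 6: +1 new -> 24 infected
Step 7: +1 new -> 25 infected
Step 8: +0 new -> 25 infected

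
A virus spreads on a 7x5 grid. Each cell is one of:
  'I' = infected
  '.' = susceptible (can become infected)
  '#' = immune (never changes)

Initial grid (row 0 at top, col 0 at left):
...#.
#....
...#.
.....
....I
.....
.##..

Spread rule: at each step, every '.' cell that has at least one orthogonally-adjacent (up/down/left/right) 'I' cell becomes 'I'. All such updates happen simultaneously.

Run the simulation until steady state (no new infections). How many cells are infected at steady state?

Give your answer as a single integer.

Step 0 (initial): 1 infected
Step 1: +3 new -> 4 infected
Step 2: +5 new -> 9 infected
Step 3: +5 new -> 14 infected
Step 4: +6 new -> 20 infected
Step 5: +4 new -> 24 infected
Step 6: +4 new -> 28 infected
Step 7: +1 new -> 29 infected
Step 8: +1 new -> 30 infected
Step 9: +0 new -> 30 infected

Answer: 30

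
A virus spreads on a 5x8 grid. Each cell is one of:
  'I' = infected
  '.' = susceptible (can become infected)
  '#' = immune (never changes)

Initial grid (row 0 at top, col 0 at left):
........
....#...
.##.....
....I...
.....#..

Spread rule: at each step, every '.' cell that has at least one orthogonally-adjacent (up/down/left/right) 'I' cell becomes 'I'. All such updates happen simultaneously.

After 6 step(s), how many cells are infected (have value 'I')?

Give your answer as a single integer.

Answer: 35

Derivation:
Step 0 (initial): 1 infected
Step 1: +4 new -> 5 infected
Step 2: +5 new -> 10 infected
Step 3: +7 new -> 17 infected
Step 4: +8 new -> 25 infected
Step 5: +7 new -> 32 infected
Step 6: +3 new -> 35 infected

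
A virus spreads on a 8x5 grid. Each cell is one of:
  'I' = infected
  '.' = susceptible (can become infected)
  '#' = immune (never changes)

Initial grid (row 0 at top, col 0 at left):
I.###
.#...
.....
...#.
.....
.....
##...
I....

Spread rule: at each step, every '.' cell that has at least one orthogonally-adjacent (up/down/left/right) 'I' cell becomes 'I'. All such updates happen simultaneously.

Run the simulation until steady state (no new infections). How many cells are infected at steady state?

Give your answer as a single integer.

Step 0 (initial): 2 infected
Step 1: +3 new -> 5 infected
Step 2: +2 new -> 7 infected
Step 3: +4 new -> 11 infected
Step 4: +6 new -> 17 infected
Step 5: +9 new -> 26 infected
Step 6: +4 new -> 30 infected
Step 7: +3 new -> 33 infected
Step 8: +0 new -> 33 infected

Answer: 33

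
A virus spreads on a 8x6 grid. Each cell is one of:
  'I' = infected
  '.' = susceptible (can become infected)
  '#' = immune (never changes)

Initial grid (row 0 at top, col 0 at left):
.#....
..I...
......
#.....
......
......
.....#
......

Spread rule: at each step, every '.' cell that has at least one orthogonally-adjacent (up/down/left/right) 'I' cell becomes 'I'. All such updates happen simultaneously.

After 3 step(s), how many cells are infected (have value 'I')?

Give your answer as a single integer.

Answer: 19

Derivation:
Step 0 (initial): 1 infected
Step 1: +4 new -> 5 infected
Step 2: +6 new -> 11 infected
Step 3: +8 new -> 19 infected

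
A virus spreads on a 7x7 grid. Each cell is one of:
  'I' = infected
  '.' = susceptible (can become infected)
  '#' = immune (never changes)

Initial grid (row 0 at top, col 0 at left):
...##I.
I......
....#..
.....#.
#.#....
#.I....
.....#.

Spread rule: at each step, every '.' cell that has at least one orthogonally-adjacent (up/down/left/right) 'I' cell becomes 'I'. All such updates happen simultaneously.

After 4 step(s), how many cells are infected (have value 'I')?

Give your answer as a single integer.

Step 0 (initial): 3 infected
Step 1: +8 new -> 11 infected
Step 2: +12 new -> 23 infected
Step 3: +10 new -> 33 infected
Step 4: +6 new -> 39 infected

Answer: 39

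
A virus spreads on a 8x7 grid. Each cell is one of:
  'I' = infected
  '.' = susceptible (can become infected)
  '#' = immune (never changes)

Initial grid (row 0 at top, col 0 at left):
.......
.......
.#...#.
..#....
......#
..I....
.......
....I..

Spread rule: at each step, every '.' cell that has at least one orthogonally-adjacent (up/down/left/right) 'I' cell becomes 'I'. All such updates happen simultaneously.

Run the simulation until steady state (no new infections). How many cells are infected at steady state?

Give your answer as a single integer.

Step 0 (initial): 2 infected
Step 1: +7 new -> 9 infected
Step 2: +9 new -> 18 infected
Step 3: +8 new -> 26 infected
Step 4: +6 new -> 32 infected
Step 5: +5 new -> 37 infected
Step 6: +5 new -> 42 infected
Step 7: +6 new -> 48 infected
Step 8: +3 new -> 51 infected
Step 9: +1 new -> 52 infected
Step 10: +0 new -> 52 infected

Answer: 52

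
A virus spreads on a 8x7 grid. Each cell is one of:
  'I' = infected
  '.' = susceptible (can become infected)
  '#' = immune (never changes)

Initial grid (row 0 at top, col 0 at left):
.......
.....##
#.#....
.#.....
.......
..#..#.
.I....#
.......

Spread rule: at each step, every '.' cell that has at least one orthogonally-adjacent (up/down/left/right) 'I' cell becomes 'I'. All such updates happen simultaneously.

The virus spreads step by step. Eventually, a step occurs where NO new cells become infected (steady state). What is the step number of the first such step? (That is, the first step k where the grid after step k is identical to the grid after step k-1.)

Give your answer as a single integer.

Answer: 12

Derivation:
Step 0 (initial): 1 infected
Step 1: +4 new -> 5 infected
Step 2: +5 new -> 10 infected
Step 3: +5 new -> 15 infected
Step 4: +6 new -> 21 infected
Step 5: +3 new -> 24 infected
Step 6: +4 new -> 28 infected
Step 7: +4 new -> 32 infected
Step 8: +6 new -> 38 infected
Step 9: +4 new -> 42 infected
Step 10: +4 new -> 46 infected
Step 11: +2 new -> 48 infected
Step 12: +0 new -> 48 infected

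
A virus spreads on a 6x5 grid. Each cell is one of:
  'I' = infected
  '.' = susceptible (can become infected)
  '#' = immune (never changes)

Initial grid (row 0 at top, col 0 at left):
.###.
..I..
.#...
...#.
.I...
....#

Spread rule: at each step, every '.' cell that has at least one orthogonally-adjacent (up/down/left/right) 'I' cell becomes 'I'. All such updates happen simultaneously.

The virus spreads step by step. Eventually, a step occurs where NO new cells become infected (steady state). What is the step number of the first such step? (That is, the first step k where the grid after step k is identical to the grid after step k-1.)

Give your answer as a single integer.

Answer: 5

Derivation:
Step 0 (initial): 2 infected
Step 1: +7 new -> 9 infected
Step 2: +8 new -> 17 infected
Step 3: +6 new -> 23 infected
Step 4: +1 new -> 24 infected
Step 5: +0 new -> 24 infected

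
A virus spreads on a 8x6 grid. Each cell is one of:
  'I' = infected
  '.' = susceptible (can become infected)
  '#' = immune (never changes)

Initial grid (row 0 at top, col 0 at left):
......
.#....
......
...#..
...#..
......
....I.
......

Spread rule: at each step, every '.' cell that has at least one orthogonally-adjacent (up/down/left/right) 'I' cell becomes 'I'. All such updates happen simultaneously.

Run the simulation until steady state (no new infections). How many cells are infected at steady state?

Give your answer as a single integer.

Step 0 (initial): 1 infected
Step 1: +4 new -> 5 infected
Step 2: +6 new -> 11 infected
Step 3: +5 new -> 16 infected
Step 4: +6 new -> 22 infected
Step 5: +7 new -> 29 infected
Step 6: +6 new -> 35 infected
Step 7: +5 new -> 40 infected
Step 8: +2 new -> 42 infected
Step 9: +2 new -> 44 infected
Step 10: +1 new -> 45 infected
Step 11: +0 new -> 45 infected

Answer: 45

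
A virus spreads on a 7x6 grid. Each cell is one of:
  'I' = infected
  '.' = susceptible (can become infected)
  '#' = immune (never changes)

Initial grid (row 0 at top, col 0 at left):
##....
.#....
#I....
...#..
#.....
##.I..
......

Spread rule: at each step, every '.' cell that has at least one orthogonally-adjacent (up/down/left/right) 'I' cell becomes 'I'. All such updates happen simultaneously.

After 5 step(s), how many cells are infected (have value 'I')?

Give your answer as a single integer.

Step 0 (initial): 2 infected
Step 1: +6 new -> 8 infected
Step 2: +10 new -> 18 infected
Step 3: +7 new -> 25 infected
Step 4: +5 new -> 30 infected
Step 5: +2 new -> 32 infected

Answer: 32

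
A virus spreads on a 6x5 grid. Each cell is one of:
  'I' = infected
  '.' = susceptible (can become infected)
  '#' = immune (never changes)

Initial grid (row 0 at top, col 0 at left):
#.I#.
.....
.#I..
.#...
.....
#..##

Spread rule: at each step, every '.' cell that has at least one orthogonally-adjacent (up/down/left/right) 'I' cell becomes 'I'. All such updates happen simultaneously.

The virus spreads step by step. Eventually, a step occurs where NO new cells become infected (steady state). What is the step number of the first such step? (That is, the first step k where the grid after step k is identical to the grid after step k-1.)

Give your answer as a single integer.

Answer: 6

Derivation:
Step 0 (initial): 2 infected
Step 1: +4 new -> 6 infected
Step 2: +5 new -> 11 infected
Step 3: +6 new -> 17 infected
Step 4: +5 new -> 22 infected
Step 5: +1 new -> 23 infected
Step 6: +0 new -> 23 infected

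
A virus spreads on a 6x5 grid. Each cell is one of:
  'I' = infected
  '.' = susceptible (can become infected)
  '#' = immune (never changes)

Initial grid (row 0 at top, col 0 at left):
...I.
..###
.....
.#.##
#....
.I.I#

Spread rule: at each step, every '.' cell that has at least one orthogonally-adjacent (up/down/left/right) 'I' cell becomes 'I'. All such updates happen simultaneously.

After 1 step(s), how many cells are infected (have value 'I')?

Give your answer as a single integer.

Step 0 (initial): 3 infected
Step 1: +6 new -> 9 infected

Answer: 9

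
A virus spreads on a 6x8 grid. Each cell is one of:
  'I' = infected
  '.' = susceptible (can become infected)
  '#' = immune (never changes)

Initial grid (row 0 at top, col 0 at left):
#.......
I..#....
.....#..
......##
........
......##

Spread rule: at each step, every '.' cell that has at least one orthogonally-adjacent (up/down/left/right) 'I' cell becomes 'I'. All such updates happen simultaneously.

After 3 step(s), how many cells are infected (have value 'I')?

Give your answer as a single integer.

Step 0 (initial): 1 infected
Step 1: +2 new -> 3 infected
Step 2: +4 new -> 7 infected
Step 3: +4 new -> 11 infected

Answer: 11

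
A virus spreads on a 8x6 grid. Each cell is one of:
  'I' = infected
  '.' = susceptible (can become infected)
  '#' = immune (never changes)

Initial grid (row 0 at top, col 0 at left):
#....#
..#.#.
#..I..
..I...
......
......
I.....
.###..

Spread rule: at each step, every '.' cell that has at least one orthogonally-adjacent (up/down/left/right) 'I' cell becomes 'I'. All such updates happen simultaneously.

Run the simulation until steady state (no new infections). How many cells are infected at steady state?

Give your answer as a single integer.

Answer: 40

Derivation:
Step 0 (initial): 3 infected
Step 1: +9 new -> 12 infected
Step 2: +11 new -> 23 infected
Step 3: +8 new -> 31 infected
Step 4: +5 new -> 36 infected
Step 5: +3 new -> 39 infected
Step 6: +1 new -> 40 infected
Step 7: +0 new -> 40 infected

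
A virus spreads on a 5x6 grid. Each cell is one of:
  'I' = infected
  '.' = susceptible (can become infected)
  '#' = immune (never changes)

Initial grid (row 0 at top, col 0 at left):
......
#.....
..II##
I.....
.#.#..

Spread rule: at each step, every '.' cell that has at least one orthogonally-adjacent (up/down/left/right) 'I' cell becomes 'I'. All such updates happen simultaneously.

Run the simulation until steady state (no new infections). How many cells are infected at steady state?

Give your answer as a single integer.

Step 0 (initial): 3 infected
Step 1: +8 new -> 11 infected
Step 2: +6 new -> 17 infected
Step 3: +5 new -> 22 infected
Step 4: +3 new -> 25 infected
Step 5: +0 new -> 25 infected

Answer: 25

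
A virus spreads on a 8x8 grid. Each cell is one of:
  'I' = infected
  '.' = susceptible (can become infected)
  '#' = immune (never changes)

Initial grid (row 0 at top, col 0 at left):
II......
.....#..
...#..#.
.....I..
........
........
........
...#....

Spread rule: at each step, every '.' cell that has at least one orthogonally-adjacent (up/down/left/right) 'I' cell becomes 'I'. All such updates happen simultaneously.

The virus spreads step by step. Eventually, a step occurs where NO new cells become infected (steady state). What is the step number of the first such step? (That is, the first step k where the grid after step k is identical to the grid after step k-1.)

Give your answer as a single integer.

Step 0 (initial): 3 infected
Step 1: +7 new -> 10 infected
Step 2: +10 new -> 20 infected
Step 3: +13 new -> 33 infected
Step 4: +10 new -> 43 infected
Step 5: +10 new -> 53 infected
Step 6: +4 new -> 57 infected
Step 7: +3 new -> 60 infected
Step 8: +0 new -> 60 infected

Answer: 8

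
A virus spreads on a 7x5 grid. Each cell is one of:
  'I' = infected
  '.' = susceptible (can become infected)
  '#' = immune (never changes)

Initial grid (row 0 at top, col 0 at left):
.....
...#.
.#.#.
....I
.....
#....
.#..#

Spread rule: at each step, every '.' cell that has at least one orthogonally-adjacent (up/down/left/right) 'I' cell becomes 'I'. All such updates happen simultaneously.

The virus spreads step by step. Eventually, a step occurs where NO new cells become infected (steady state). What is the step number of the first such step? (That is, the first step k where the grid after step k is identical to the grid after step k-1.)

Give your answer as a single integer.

Answer: 8

Derivation:
Step 0 (initial): 1 infected
Step 1: +3 new -> 4 infected
Step 2: +4 new -> 8 infected
Step 3: +5 new -> 13 infected
Step 4: +6 new -> 19 infected
Step 5: +6 new -> 25 infected
Step 6: +2 new -> 27 infected
Step 7: +1 new -> 28 infected
Step 8: +0 new -> 28 infected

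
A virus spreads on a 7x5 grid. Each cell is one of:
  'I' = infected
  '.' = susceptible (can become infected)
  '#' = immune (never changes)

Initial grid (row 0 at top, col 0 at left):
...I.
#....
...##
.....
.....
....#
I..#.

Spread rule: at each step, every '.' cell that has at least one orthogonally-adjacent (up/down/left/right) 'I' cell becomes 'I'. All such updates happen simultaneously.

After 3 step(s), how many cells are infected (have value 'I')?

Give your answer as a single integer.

Answer: 19

Derivation:
Step 0 (initial): 2 infected
Step 1: +5 new -> 7 infected
Step 2: +6 new -> 13 infected
Step 3: +6 new -> 19 infected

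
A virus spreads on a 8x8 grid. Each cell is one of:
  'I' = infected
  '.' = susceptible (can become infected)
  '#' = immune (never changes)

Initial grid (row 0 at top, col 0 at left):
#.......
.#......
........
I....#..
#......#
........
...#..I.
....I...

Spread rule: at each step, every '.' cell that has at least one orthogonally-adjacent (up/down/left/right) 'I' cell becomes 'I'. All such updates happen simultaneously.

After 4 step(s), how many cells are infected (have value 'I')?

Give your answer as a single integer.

Step 0 (initial): 3 infected
Step 1: +9 new -> 12 infected
Step 2: +10 new -> 22 infected
Step 3: +10 new -> 32 infected
Step 4: +10 new -> 42 infected

Answer: 42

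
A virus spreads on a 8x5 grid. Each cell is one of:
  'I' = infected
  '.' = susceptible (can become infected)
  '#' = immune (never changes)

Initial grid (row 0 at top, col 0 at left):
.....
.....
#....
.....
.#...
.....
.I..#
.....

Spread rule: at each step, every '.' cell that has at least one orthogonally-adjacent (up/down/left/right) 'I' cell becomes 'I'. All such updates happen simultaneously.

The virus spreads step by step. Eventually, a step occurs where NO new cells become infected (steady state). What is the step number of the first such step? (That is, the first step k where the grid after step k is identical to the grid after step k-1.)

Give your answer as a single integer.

Answer: 10

Derivation:
Step 0 (initial): 1 infected
Step 1: +4 new -> 5 infected
Step 2: +5 new -> 10 infected
Step 3: +4 new -> 14 infected
Step 4: +5 new -> 19 infected
Step 5: +4 new -> 23 infected
Step 6: +4 new -> 27 infected
Step 7: +4 new -> 31 infected
Step 8: +4 new -> 35 infected
Step 9: +2 new -> 37 infected
Step 10: +0 new -> 37 infected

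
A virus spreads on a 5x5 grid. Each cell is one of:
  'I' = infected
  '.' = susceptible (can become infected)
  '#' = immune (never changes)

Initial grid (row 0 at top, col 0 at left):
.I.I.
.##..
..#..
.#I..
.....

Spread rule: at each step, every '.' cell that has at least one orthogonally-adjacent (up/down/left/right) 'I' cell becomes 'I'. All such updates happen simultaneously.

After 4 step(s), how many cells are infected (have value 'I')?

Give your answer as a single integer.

Answer: 21

Derivation:
Step 0 (initial): 3 infected
Step 1: +6 new -> 9 infected
Step 2: +6 new -> 15 infected
Step 3: +4 new -> 19 infected
Step 4: +2 new -> 21 infected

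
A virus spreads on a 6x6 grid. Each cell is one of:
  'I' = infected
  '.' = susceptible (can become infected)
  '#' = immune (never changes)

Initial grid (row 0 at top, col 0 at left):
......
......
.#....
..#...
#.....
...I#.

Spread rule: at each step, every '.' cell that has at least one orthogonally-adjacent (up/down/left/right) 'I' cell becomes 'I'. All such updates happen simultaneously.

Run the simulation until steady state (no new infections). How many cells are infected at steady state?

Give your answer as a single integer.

Answer: 32

Derivation:
Step 0 (initial): 1 infected
Step 1: +2 new -> 3 infected
Step 2: +4 new -> 7 infected
Step 3: +5 new -> 12 infected
Step 4: +6 new -> 18 infected
Step 5: +5 new -> 23 infected
Step 6: +5 new -> 28 infected
Step 7: +3 new -> 31 infected
Step 8: +1 new -> 32 infected
Step 9: +0 new -> 32 infected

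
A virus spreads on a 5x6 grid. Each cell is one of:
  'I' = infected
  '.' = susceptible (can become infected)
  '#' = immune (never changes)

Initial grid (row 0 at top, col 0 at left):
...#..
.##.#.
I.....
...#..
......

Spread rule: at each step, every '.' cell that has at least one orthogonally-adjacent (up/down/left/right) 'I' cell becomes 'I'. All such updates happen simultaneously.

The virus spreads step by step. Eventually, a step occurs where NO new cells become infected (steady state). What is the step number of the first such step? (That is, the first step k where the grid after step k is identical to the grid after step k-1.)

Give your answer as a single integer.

Step 0 (initial): 1 infected
Step 1: +3 new -> 4 infected
Step 2: +4 new -> 8 infected
Step 3: +4 new -> 12 infected
Step 4: +4 new -> 16 infected
Step 5: +3 new -> 19 infected
Step 6: +3 new -> 22 infected
Step 7: +2 new -> 24 infected
Step 8: +1 new -> 25 infected
Step 9: +0 new -> 25 infected

Answer: 9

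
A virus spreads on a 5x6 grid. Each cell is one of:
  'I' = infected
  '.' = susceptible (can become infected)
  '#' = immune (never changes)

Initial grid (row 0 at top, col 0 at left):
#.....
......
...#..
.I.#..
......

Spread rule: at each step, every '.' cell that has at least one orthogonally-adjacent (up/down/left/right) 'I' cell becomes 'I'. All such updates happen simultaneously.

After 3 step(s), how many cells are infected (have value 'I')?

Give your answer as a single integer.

Answer: 14

Derivation:
Step 0 (initial): 1 infected
Step 1: +4 new -> 5 infected
Step 2: +5 new -> 10 infected
Step 3: +4 new -> 14 infected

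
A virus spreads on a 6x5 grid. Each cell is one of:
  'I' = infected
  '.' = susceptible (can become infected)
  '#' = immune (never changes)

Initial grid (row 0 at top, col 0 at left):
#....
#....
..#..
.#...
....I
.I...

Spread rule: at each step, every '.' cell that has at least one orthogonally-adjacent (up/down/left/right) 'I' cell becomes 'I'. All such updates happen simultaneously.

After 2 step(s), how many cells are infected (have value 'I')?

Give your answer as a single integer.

Answer: 13

Derivation:
Step 0 (initial): 2 infected
Step 1: +6 new -> 8 infected
Step 2: +5 new -> 13 infected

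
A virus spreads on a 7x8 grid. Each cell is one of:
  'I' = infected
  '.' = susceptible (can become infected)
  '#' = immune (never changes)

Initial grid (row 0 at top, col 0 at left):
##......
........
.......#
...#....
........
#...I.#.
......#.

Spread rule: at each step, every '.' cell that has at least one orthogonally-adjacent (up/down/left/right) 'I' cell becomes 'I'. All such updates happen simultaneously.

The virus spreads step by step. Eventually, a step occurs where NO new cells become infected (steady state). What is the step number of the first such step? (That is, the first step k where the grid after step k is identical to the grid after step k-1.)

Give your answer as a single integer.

Answer: 9

Derivation:
Step 0 (initial): 1 infected
Step 1: +4 new -> 5 infected
Step 2: +6 new -> 11 infected
Step 3: +6 new -> 17 infected
Step 4: +8 new -> 25 infected
Step 5: +10 new -> 35 infected
Step 6: +7 new -> 42 infected
Step 7: +5 new -> 47 infected
Step 8: +2 new -> 49 infected
Step 9: +0 new -> 49 infected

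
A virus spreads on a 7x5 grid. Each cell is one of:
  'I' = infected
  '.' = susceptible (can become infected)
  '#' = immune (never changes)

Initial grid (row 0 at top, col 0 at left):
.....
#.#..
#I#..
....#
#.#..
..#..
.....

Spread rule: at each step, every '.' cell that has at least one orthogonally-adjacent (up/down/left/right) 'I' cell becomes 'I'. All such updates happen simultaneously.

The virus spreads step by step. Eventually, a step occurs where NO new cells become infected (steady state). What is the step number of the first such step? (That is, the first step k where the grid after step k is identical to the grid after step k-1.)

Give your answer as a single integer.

Answer: 8

Derivation:
Step 0 (initial): 1 infected
Step 1: +2 new -> 3 infected
Step 2: +4 new -> 7 infected
Step 3: +4 new -> 11 infected
Step 4: +5 new -> 16 infected
Step 5: +7 new -> 23 infected
Step 6: +3 new -> 26 infected
Step 7: +1 new -> 27 infected
Step 8: +0 new -> 27 infected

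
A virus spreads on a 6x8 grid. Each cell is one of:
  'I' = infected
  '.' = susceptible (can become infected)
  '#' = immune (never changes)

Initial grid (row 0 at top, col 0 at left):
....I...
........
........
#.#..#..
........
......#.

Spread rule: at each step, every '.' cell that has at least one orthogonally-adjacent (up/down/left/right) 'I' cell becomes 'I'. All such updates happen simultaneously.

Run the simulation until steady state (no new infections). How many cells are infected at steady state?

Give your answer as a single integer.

Step 0 (initial): 1 infected
Step 1: +3 new -> 4 infected
Step 2: +5 new -> 9 infected
Step 3: +7 new -> 16 infected
Step 4: +7 new -> 23 infected
Step 5: +7 new -> 30 infected
Step 6: +7 new -> 37 infected
Step 7: +3 new -> 40 infected
Step 8: +3 new -> 43 infected
Step 9: +1 new -> 44 infected
Step 10: +0 new -> 44 infected

Answer: 44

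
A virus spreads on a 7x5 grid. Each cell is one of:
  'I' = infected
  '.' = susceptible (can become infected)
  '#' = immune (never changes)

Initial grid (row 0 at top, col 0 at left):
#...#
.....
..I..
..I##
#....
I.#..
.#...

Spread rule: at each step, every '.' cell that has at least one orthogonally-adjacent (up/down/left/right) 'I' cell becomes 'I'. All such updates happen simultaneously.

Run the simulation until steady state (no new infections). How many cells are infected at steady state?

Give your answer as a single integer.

Step 0 (initial): 3 infected
Step 1: +7 new -> 10 infected
Step 2: +8 new -> 18 infected
Step 3: +6 new -> 24 infected
Step 4: +2 new -> 26 infected
Step 5: +2 new -> 28 infected
Step 6: +0 new -> 28 infected

Answer: 28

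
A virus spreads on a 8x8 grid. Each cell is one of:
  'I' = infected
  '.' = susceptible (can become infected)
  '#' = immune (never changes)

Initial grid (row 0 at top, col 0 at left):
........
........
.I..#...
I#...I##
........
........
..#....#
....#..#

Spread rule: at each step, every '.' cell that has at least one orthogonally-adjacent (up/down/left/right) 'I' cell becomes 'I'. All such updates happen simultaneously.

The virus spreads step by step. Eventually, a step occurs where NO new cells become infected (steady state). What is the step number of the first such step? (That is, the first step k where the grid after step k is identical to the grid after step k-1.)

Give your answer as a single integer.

Step 0 (initial): 3 infected
Step 1: +7 new -> 10 infected
Step 2: +13 new -> 23 infected
Step 3: +15 new -> 38 infected
Step 4: +12 new -> 50 infected
Step 5: +4 new -> 54 infected
Step 6: +2 new -> 56 infected
Step 7: +0 new -> 56 infected

Answer: 7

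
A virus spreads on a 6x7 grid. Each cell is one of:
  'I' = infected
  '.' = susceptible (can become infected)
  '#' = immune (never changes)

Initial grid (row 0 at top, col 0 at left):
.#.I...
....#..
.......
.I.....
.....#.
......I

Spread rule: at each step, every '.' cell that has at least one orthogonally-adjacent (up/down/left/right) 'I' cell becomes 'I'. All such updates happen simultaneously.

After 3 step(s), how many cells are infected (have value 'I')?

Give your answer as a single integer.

Answer: 36

Derivation:
Step 0 (initial): 3 infected
Step 1: +9 new -> 12 infected
Step 2: +12 new -> 24 infected
Step 3: +12 new -> 36 infected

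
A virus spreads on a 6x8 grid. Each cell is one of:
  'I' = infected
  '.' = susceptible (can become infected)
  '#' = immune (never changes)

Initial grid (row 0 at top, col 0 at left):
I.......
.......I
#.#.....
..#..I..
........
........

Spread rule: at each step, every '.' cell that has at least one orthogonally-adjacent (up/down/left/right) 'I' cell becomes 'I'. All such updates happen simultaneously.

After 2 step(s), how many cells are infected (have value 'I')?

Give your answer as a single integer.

Step 0 (initial): 3 infected
Step 1: +9 new -> 12 infected
Step 2: +11 new -> 23 infected

Answer: 23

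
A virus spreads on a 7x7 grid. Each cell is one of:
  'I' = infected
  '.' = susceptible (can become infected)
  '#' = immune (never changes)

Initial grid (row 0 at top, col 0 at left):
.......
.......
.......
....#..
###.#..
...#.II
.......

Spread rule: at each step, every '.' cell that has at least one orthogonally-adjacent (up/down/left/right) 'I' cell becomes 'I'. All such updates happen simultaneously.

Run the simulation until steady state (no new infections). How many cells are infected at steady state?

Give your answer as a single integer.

Answer: 43

Derivation:
Step 0 (initial): 2 infected
Step 1: +5 new -> 7 infected
Step 2: +3 new -> 10 infected
Step 3: +3 new -> 13 infected
Step 4: +4 new -> 17 infected
Step 5: +6 new -> 23 infected
Step 6: +6 new -> 29 infected
Step 7: +6 new -> 35 infected
Step 8: +4 new -> 39 infected
Step 9: +3 new -> 42 infected
Step 10: +1 new -> 43 infected
Step 11: +0 new -> 43 infected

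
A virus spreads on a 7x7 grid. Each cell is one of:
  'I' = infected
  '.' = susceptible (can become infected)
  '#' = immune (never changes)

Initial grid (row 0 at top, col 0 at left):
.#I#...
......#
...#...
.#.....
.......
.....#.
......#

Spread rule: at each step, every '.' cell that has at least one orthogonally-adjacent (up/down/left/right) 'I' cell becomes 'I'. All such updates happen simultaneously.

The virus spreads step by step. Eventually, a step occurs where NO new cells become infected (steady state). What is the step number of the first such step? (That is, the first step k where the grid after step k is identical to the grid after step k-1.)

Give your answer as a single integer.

Answer: 10

Derivation:
Step 0 (initial): 1 infected
Step 1: +1 new -> 2 infected
Step 2: +3 new -> 5 infected
Step 3: +4 new -> 9 infected
Step 4: +7 new -> 16 infected
Step 5: +7 new -> 23 infected
Step 6: +8 new -> 31 infected
Step 7: +6 new -> 37 infected
Step 8: +3 new -> 40 infected
Step 9: +2 new -> 42 infected
Step 10: +0 new -> 42 infected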